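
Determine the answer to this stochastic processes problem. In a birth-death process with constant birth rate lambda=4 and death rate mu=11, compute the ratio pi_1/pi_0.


For birth-death process, pi_n/pi_0 = (lambda/mu)^n
= (4/11)^1
= 0.3636

0.3636


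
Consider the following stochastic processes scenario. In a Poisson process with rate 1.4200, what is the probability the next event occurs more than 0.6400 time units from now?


P(X > t) = exp(-lambda * t)
= exp(-1.4200 * 0.6400)
= exp(-0.9088) = 0.4030

0.4030


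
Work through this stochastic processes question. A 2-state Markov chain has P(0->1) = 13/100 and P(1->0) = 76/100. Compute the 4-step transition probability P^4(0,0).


Computing P^4 by matrix multiplication.
P = [[0.8700, 0.1300], [0.7600, 0.2400]]
After raising P to the power 4:
P^4(0,0) = 0.8540

0.8540


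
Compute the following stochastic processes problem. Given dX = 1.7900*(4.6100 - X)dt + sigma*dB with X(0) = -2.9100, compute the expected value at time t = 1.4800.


E[X(t)] = mu + (X(0) - mu)*exp(-theta*t)
= 4.6100 + (-2.9100 - 4.6100)*exp(-1.7900*1.4800)
= 4.6100 + -7.5200 * 0.0707
= 4.0783

4.0783


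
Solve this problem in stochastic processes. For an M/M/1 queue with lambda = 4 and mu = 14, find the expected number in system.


rho = 4/14 = 0.2857
L = rho/(1-rho)
= 0.2857/0.7143
= 0.4000

0.4000


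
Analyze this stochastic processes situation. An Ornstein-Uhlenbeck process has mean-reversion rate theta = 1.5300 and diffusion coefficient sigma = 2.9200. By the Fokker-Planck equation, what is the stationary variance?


Stationary variance = sigma^2 / (2*theta)
= 2.9200^2 / (2*1.5300)
= 8.5264 / 3.0600
= 2.7864

2.7864


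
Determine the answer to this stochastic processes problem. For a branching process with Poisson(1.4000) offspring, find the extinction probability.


Since mu = 1.4000 > 1, extinction prob q < 1.
Solve s = exp(mu*(s-1)) iteratively.
q = 0.4890

0.4890


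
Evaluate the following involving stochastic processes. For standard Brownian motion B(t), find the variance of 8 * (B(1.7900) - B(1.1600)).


Var(alpha*(B(t)-B(s))) = alpha^2 * (t-s)
= 8^2 * (1.7900 - 1.1600)
= 64 * 0.6300
= 40.3200

40.3200


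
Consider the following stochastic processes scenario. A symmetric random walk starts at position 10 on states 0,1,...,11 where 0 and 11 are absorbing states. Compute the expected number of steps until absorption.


For symmetric RW on 0,...,N with absorbing barriers, E(i) = i*(N-i)
E(10) = 10 * 1 = 10

10


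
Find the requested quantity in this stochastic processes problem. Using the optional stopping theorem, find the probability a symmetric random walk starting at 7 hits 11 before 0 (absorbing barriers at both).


By optional stopping theorem: E(M at tau) = M(0) = 7
P(hit 11)*11 + P(hit 0)*0 = 7
P(hit 11) = (7 - 0)/(11 - 0) = 7/11 = 0.6364

0.6364


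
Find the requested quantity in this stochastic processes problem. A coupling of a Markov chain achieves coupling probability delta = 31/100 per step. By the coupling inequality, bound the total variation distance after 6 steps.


TV distance bound <= (1-delta)^n
= (1 - 0.3100)^6
= 0.6900^6
= 0.1079

0.1079


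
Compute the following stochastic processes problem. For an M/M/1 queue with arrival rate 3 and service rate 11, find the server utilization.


rho = lambda/mu
= 3/11
= 0.2727

0.2727


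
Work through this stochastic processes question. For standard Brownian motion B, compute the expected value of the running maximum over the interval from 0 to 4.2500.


E(max B(s)) = sqrt(2t/pi)
= sqrt(2*4.2500/pi)
= sqrt(2.7056)
= 1.6449

1.6449


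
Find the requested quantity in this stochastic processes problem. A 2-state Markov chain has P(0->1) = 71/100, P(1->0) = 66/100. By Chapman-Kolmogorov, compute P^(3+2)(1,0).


P^5 = P^3 * P^2
Computing via matrix multiplication of the transition matrix.
Entry (1,0) of P^5 = 0.4851

0.4851


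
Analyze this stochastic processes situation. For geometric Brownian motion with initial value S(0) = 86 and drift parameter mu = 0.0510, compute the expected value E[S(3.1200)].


E[S(t)] = S(0) * exp(mu * t)
= 86 * exp(0.0510 * 3.1200)
= 86 * 1.1725
= 100.8332

100.8332


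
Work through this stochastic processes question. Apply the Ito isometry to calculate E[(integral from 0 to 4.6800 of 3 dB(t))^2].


By Ito isometry: E[(int f dB)^2] = int f^2 dt
= 3^2 * 4.6800
= 9 * 4.6800 = 42.1200

42.1200


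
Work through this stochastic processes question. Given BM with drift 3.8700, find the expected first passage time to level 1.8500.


Expected first passage time = a/mu
= 1.8500/3.8700
= 0.4780

0.4780


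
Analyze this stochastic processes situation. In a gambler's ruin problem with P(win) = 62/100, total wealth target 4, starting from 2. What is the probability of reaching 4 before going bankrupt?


Gambler's ruin formula:
r = q/p = 0.3800/0.6200 = 0.6129
P(win) = (1 - r^i)/(1 - r^N)
= (1 - 0.6129^2)/(1 - 0.6129^4)
= 0.7269

0.7269


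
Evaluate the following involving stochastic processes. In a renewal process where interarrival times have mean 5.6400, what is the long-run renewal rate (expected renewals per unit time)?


Long-run renewal rate = 1/E(X)
= 1/5.6400
= 0.1773

0.1773


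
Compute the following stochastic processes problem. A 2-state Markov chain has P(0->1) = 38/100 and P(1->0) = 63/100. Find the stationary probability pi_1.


Stationary distribution: pi_0 = p10/(p01+p10), pi_1 = p01/(p01+p10)
p01 = 0.3800, p10 = 0.6300
pi_1 = 0.3762

0.3762


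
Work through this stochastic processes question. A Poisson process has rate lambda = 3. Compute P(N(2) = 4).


P(N(t)=k) = (lambda*t)^k * exp(-lambda*t) / k!
lambda*t = 6
= 6^4 * exp(-6) / 4!
= 1296 * 0.0025 / 24
= 0.1339

0.1339


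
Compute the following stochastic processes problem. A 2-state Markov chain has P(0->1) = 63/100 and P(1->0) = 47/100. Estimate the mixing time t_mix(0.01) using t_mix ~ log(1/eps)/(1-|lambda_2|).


lambda_2 = |1 - p01 - p10| = |1 - 0.6300 - 0.4700| = 0.1000
t_mix ~ log(1/eps)/(1 - |lambda_2|)
= log(100)/(1 - 0.1000) = 4.6052/0.9000
= 5.1169

5.1169


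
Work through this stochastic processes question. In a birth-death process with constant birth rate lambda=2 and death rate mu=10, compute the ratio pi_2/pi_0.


For birth-death process, pi_n/pi_0 = (lambda/mu)^n
= (2/10)^2
= 0.0400

0.0400


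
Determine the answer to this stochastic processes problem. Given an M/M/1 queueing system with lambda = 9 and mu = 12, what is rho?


rho = lambda/mu
= 9/12
= 0.7500

0.7500


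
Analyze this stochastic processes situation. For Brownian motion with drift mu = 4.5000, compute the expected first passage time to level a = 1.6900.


Expected first passage time = a/mu
= 1.6900/4.5000
= 0.3756

0.3756


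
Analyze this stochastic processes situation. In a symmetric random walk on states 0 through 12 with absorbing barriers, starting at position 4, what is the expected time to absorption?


For symmetric RW on 0,...,N with absorbing barriers, E(i) = i*(N-i)
E(4) = 4 * 8 = 32

32


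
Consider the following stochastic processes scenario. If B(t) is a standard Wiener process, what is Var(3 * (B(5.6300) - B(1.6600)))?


Var(alpha*(B(t)-B(s))) = alpha^2 * (t-s)
= 3^2 * (5.6300 - 1.6600)
= 9 * 3.9700
= 35.7300

35.7300


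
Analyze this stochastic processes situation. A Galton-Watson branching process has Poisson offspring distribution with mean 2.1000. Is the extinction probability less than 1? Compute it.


Since mu = 2.1000 > 1, extinction prob q < 1.
Solve s = exp(mu*(s-1)) iteratively.
q = 0.1779

0.1779


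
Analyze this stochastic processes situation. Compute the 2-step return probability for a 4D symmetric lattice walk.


P(return in 2 steps) = P(reverse first step) = 1/(2d)
= 1/8
= 0.1250

0.1250


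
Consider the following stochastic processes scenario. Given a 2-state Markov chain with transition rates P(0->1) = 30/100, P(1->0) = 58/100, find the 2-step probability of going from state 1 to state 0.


Computing P^2 by matrix multiplication.
P = [[0.7000, 0.3000], [0.5800, 0.4200]]
After raising P to the power 2:
P^2(1,0) = 0.6496

0.6496


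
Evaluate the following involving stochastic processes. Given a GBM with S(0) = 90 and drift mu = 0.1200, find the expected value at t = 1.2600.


E[S(t)] = S(0) * exp(mu * t)
= 90 * exp(0.1200 * 1.2600)
= 90 * 1.1632
= 104.6906

104.6906


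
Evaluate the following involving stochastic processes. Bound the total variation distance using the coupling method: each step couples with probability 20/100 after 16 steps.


TV distance bound <= (1-delta)^n
= (1 - 0.2000)^16
= 0.8000^16
= 0.0281

0.0281


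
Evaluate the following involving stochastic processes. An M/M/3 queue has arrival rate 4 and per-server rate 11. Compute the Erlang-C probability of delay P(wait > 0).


a = lambda/mu = 0.3636
rho = a/c = 0.1212
Erlang-C formula applied:
C(c,a) = 0.0063

0.0063


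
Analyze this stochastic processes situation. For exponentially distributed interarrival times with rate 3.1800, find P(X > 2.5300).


P(X > t) = exp(-lambda * t)
= exp(-3.1800 * 2.5300)
= exp(-8.0454) = 3.2057e-04

3.2057e-04


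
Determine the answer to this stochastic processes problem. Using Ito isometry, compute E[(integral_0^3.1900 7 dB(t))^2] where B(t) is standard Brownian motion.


By Ito isometry: E[(int f dB)^2] = int f^2 dt
= 7^2 * 3.1900
= 49 * 3.1900 = 156.3100

156.3100


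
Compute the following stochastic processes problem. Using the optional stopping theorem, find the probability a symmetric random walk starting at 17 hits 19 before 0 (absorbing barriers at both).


By optional stopping theorem: E(M at tau) = M(0) = 17
P(hit 19)*19 + P(hit 0)*0 = 17
P(hit 19) = (17 - 0)/(19 - 0) = 17/19 = 0.8947

0.8947


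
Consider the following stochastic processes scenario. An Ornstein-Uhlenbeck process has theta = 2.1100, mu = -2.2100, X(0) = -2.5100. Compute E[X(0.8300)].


E[X(t)] = mu + (X(0) - mu)*exp(-theta*t)
= -2.2100 + (-2.5100 - -2.2100)*exp(-2.1100*0.8300)
= -2.2100 + -0.3000 * 0.1735
= -2.2621

-2.2621


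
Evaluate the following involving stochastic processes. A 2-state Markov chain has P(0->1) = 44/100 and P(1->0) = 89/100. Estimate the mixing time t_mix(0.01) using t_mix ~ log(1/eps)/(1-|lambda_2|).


lambda_2 = |1 - p01 - p10| = |1 - 0.4400 - 0.8900| = 0.3300
t_mix ~ log(1/eps)/(1 - |lambda_2|)
= log(100)/(1 - 0.3300) = 4.6052/0.6700
= 6.8734

6.8734


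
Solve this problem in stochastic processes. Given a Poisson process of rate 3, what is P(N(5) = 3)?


P(N(t)=k) = (lambda*t)^k * exp(-lambda*t) / k!
lambda*t = 15
= 15^3 * exp(-15) / 3!
= 3375 * 3.0590e-07 / 6
= 1.7207e-04

1.7207e-04


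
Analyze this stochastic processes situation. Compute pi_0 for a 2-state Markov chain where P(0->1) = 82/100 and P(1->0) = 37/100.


Stationary distribution: pi_0 = p10/(p01+p10), pi_1 = p01/(p01+p10)
p01 = 0.8200, p10 = 0.3700
pi_0 = 0.3109

0.3109


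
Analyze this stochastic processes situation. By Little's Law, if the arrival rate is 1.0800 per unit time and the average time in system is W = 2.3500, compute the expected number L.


Little's Law: L = lambda * W
= 1.0800 * 2.3500
= 2.5380

2.5380


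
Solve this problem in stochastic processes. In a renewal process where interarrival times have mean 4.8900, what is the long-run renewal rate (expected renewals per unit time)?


Long-run renewal rate = 1/E(X)
= 1/4.8900
= 0.2045

0.2045


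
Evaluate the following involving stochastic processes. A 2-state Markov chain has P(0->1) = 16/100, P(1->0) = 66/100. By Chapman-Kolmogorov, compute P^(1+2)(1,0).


P^3 = P^1 * P^2
Computing via matrix multiplication of the transition matrix.
Entry (1,0) of P^3 = 0.8002

0.8002


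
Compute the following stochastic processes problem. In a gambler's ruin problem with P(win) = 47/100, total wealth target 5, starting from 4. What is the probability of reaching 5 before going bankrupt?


Gambler's ruin formula:
r = q/p = 0.5300/0.4700 = 1.1277
P(win) = (1 - r^i)/(1 - r^N)
= (1 - 1.1277^4)/(1 - 1.1277^5)
= 0.7493

0.7493


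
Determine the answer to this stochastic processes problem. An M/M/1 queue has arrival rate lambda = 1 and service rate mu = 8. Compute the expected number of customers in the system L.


rho = 1/8 = 0.1250
L = rho/(1-rho)
= 0.1250/0.8750
= 0.1429

0.1429


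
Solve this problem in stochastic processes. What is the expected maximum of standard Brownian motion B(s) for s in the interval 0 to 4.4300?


E(max B(s)) = sqrt(2t/pi)
= sqrt(2*4.4300/pi)
= sqrt(2.8202)
= 1.6794

1.6794


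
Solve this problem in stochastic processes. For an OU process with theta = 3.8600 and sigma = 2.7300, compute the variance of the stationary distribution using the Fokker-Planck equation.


Stationary variance = sigma^2 / (2*theta)
= 2.7300^2 / (2*3.8600)
= 7.4529 / 7.7200
= 0.9654

0.9654


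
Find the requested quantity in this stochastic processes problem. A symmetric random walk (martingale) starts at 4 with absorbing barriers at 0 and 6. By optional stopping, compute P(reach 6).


By optional stopping theorem: E(M at tau) = M(0) = 4
P(hit 6)*6 + P(hit 0)*0 = 4
P(hit 6) = (4 - 0)/(6 - 0) = 2/3 = 0.6667

0.6667


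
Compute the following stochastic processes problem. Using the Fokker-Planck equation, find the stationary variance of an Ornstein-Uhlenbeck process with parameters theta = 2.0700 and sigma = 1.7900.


Stationary variance = sigma^2 / (2*theta)
= 1.7900^2 / (2*2.0700)
= 3.2041 / 4.1400
= 0.7739

0.7739


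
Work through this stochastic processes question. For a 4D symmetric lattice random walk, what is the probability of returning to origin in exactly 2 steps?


P(return in 2 steps) = P(reverse first step) = 1/(2d)
= 1/8
= 0.1250

0.1250


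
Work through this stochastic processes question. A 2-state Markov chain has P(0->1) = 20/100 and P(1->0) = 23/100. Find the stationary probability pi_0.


Stationary distribution: pi_0 = p10/(p01+p10), pi_1 = p01/(p01+p10)
p01 = 0.2000, p10 = 0.2300
pi_0 = 0.5349

0.5349


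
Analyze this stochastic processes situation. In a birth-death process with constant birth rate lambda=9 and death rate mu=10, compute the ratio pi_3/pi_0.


For birth-death process, pi_n/pi_0 = (lambda/mu)^n
= (9/10)^3
= 0.7290

0.7290


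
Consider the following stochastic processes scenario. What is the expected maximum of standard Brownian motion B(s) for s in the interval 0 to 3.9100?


E(max B(s)) = sqrt(2t/pi)
= sqrt(2*3.9100/pi)
= sqrt(2.4892)
= 1.5777

1.5777


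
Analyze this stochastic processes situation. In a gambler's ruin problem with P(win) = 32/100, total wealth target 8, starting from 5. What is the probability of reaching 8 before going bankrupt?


Gambler's ruin formula:
r = q/p = 0.6800/0.3200 = 2.1250
P(win) = (1 - r^i)/(1 - r^N)
= (1 - 2.1250^5)/(1 - 2.1250^8)
= 0.1021

0.1021


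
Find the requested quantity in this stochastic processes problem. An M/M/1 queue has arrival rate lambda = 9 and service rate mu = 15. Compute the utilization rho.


rho = lambda/mu
= 9/15
= 0.6000

0.6000


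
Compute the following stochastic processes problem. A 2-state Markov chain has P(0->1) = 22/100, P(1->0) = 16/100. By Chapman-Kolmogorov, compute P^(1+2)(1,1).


P^3 = P^1 * P^2
Computing via matrix multiplication of the transition matrix.
Entry (1,1) of P^3 = 0.6793

0.6793


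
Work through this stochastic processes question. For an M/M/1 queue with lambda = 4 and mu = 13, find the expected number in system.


rho = 4/13 = 0.3077
L = rho/(1-rho)
= 0.3077/0.6923
= 0.4444

0.4444


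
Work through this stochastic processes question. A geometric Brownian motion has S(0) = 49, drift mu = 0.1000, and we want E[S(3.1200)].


E[S(t)] = S(0) * exp(mu * t)
= 49 * exp(0.1000 * 3.1200)
= 49 * 1.3662
= 66.9416

66.9416


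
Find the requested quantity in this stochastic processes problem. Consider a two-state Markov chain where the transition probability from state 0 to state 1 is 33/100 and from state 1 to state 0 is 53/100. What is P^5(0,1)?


Computing P^5 by matrix multiplication.
P = [[0.6700, 0.3300], [0.5300, 0.4700]]
After raising P to the power 5:
P^5(0,1) = 0.3837

0.3837


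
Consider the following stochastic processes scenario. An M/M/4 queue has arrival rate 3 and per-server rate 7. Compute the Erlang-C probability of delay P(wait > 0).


a = lambda/mu = 0.4286
rho = a/c = 0.1071
Erlang-C formula applied:
C(c,a) = 0.0010

0.0010


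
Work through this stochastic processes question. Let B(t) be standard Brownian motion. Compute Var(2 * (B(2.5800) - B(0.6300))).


Var(alpha*(B(t)-B(s))) = alpha^2 * (t-s)
= 2^2 * (2.5800 - 0.6300)
= 4 * 1.9500
= 7.8000

7.8000


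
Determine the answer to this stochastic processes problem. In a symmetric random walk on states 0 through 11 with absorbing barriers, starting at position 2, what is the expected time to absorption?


For symmetric RW on 0,...,N with absorbing barriers, E(i) = i*(N-i)
E(2) = 2 * 9 = 18

18


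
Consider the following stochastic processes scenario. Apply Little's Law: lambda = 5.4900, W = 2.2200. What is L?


Little's Law: L = lambda * W
= 5.4900 * 2.2200
= 12.1878

12.1878


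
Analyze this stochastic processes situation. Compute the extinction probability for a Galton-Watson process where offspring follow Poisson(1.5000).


Since mu = 1.5000 > 1, extinction prob q < 1.
Solve s = exp(mu*(s-1)) iteratively.
q = 0.4172

0.4172


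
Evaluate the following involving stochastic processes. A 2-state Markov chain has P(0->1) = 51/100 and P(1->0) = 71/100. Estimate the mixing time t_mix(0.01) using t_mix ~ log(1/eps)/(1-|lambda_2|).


lambda_2 = |1 - p01 - p10| = |1 - 0.5100 - 0.7100| = 0.2200
t_mix ~ log(1/eps)/(1 - |lambda_2|)
= log(100)/(1 - 0.2200) = 4.6052/0.7800
= 5.9041

5.9041


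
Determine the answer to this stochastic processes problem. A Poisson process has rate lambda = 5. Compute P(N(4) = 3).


P(N(t)=k) = (lambda*t)^k * exp(-lambda*t) / k!
lambda*t = 20
= 20^3 * exp(-20) / 3!
= 8000 * 2.0612e-09 / 6
= 2.7482e-06

2.7482e-06


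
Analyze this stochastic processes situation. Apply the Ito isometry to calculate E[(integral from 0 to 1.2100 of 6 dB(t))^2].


By Ito isometry: E[(int f dB)^2] = int f^2 dt
= 6^2 * 1.2100
= 36 * 1.2100 = 43.5600

43.5600


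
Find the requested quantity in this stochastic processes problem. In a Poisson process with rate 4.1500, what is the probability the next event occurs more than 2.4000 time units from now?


P(X > t) = exp(-lambda * t)
= exp(-4.1500 * 2.4000)
= exp(-9.9600) = 4.7253e-05

4.7253e-05


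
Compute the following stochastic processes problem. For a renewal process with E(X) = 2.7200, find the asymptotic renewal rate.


Long-run renewal rate = 1/E(X)
= 1/2.7200
= 0.3676

0.3676


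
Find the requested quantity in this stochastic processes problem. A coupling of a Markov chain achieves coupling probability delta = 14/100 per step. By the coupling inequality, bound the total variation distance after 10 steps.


TV distance bound <= (1-delta)^n
= (1 - 0.1400)^10
= 0.8600^10
= 0.2213

0.2213


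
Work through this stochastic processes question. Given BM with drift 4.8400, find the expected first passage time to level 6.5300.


Expected first passage time = a/mu
= 6.5300/4.8400
= 1.3492

1.3492


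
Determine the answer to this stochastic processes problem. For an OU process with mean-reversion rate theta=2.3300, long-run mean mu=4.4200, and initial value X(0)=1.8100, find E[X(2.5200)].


E[X(t)] = mu + (X(0) - mu)*exp(-theta*t)
= 4.4200 + (1.8100 - 4.4200)*exp(-2.3300*2.5200)
= 4.4200 + -2.6100 * 0.0028
= 4.4126

4.4126


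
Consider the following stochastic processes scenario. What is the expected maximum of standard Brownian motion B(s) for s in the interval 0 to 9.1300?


E(max B(s)) = sqrt(2t/pi)
= sqrt(2*9.1300/pi)
= sqrt(5.8123)
= 2.4109

2.4109


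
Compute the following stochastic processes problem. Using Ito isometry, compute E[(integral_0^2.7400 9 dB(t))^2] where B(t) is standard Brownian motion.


By Ito isometry: E[(int f dB)^2] = int f^2 dt
= 9^2 * 2.7400
= 81 * 2.7400 = 221.9400

221.9400


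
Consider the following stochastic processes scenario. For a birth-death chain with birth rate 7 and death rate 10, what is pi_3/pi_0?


For birth-death process, pi_n/pi_0 = (lambda/mu)^n
= (7/10)^3
= 0.3430

0.3430


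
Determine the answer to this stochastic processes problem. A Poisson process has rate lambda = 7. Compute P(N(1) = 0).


P(N(t)=k) = (lambda*t)^k * exp(-lambda*t) / k!
lambda*t = 7
= 7^0 * exp(-7) / 0!
= 1 * 9.1188e-04 / 1
= 9.1188e-04

9.1188e-04


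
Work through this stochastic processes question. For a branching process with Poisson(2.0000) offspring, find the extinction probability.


Since mu = 2.0000 > 1, extinction prob q < 1.
Solve s = exp(mu*(s-1)) iteratively.
q = 0.2032

0.2032


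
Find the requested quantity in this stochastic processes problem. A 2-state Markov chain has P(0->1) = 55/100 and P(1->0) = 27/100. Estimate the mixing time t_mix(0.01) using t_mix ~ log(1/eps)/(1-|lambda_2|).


lambda_2 = |1 - p01 - p10| = |1 - 0.5500 - 0.2700| = 0.1800
t_mix ~ log(1/eps)/(1 - |lambda_2|)
= log(100)/(1 - 0.1800) = 4.6052/0.8200
= 5.6161

5.6161


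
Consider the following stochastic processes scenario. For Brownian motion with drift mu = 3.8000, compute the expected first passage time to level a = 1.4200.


Expected first passage time = a/mu
= 1.4200/3.8000
= 0.3737

0.3737


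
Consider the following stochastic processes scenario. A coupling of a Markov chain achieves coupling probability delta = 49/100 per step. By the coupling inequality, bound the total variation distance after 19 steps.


TV distance bound <= (1-delta)^n
= (1 - 0.4900)^19
= 0.5100^19
= 2.7786e-06

2.7786e-06


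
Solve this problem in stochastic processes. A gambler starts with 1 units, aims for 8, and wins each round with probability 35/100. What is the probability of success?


Gambler's ruin formula:
r = q/p = 0.6500/0.3500 = 1.8571
P(win) = (1 - r^i)/(1 - r^N)
= (1 - 1.8571^1)/(1 - 1.8571^8)
= 0.0061

0.0061


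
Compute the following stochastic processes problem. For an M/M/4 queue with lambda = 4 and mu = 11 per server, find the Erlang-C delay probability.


a = lambda/mu = 0.3636
rho = a/c = 0.0909
Erlang-C formula applied:
C(c,a) = 5.5708e-04

5.5708e-04


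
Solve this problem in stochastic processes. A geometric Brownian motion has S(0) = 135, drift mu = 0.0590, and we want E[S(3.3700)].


E[S(t)] = S(0) * exp(mu * t)
= 135 * exp(0.0590 * 3.3700)
= 135 * 1.2200
= 164.6966

164.6966


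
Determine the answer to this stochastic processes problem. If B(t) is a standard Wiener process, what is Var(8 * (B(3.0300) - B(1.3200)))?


Var(alpha*(B(t)-B(s))) = alpha^2 * (t-s)
= 8^2 * (3.0300 - 1.3200)
= 64 * 1.7100
= 109.4400

109.4400


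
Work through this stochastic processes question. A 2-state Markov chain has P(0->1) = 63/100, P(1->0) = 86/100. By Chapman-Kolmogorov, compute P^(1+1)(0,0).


P^2 = P^1 * P^1
Computing via matrix multiplication of the transition matrix.
Entry (0,0) of P^2 = 0.6787

0.6787


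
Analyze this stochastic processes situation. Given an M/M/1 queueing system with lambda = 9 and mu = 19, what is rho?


rho = lambda/mu
= 9/19
= 0.4737

0.4737


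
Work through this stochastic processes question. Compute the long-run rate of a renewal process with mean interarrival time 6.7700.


Long-run renewal rate = 1/E(X)
= 1/6.7700
= 0.1477

0.1477


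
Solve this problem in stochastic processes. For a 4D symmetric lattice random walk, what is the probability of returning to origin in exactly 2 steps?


P(return in 2 steps) = P(reverse first step) = 1/(2d)
= 1/8
= 0.1250

0.1250


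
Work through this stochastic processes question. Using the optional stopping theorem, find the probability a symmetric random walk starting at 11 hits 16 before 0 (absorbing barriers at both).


By optional stopping theorem: E(M at tau) = M(0) = 11
P(hit 16)*16 + P(hit 0)*0 = 11
P(hit 16) = (11 - 0)/(16 - 0) = 11/16 = 0.6875

0.6875


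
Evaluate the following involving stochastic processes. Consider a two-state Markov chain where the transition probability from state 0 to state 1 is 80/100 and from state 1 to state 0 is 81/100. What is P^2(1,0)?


Computing P^2 by matrix multiplication.
P = [[0.2000, 0.8000], [0.8100, 0.1900]]
After raising P to the power 2:
P^2(1,0) = 0.3159

0.3159


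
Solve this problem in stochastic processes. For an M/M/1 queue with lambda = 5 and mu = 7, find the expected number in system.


rho = 5/7 = 0.7143
L = rho/(1-rho)
= 0.7143/0.2857
= 2.5000

2.5000


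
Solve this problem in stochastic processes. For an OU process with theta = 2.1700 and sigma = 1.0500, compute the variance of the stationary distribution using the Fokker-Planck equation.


Stationary variance = sigma^2 / (2*theta)
= 1.0500^2 / (2*2.1700)
= 1.1025 / 4.3400
= 0.2540

0.2540


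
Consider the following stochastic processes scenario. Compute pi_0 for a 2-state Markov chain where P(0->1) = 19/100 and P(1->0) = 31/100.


Stationary distribution: pi_0 = p10/(p01+p10), pi_1 = p01/(p01+p10)
p01 = 0.1900, p10 = 0.3100
pi_0 = 0.6200

0.6200


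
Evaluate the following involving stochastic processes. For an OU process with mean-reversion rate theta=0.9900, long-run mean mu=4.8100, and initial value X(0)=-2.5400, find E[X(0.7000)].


E[X(t)] = mu + (X(0) - mu)*exp(-theta*t)
= 4.8100 + (-2.5400 - 4.8100)*exp(-0.9900*0.7000)
= 4.8100 + -7.3500 * 0.5001
= 1.1345

1.1345


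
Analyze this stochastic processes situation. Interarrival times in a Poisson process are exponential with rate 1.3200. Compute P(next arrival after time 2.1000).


P(X > t) = exp(-lambda * t)
= exp(-1.3200 * 2.1000)
= exp(-2.7720) = 0.0625

0.0625


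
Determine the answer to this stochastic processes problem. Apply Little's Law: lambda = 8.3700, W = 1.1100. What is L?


Little's Law: L = lambda * W
= 8.3700 * 1.1100
= 9.2907

9.2907


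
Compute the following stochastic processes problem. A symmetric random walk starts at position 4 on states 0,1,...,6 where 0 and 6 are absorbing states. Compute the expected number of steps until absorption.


For symmetric RW on 0,...,N with absorbing barriers, E(i) = i*(N-i)
E(4) = 4 * 2 = 8

8


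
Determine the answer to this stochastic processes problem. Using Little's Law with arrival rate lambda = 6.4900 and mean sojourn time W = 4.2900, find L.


Little's Law: L = lambda * W
= 6.4900 * 4.2900
= 27.8421

27.8421


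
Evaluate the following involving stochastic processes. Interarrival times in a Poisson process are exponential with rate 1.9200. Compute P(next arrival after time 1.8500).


P(X > t) = exp(-lambda * t)
= exp(-1.9200 * 1.8500)
= exp(-3.5520) = 0.0287

0.0287


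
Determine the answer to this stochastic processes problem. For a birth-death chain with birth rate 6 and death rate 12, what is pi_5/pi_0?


For birth-death process, pi_n/pi_0 = (lambda/mu)^n
= (6/12)^5
= 0.0312

0.0312


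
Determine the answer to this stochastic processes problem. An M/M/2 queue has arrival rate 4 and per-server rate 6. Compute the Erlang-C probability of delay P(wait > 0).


a = lambda/mu = 0.6667
rho = a/c = 0.3333
Erlang-C formula applied:
C(c,a) = 0.1667

0.1667


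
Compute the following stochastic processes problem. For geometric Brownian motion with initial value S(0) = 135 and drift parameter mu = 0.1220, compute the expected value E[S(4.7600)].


E[S(t)] = S(0) * exp(mu * t)
= 135 * exp(0.1220 * 4.7600)
= 135 * 1.7873
= 241.2889

241.2889


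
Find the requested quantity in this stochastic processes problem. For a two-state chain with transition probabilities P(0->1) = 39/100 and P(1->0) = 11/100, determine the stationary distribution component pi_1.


Stationary distribution: pi_0 = p10/(p01+p10), pi_1 = p01/(p01+p10)
p01 = 0.3900, p10 = 0.1100
pi_1 = 0.7800

0.7800


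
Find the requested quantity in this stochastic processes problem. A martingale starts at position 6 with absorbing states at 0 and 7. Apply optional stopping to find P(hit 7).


By optional stopping theorem: E(M at tau) = M(0) = 6
P(hit 7)*7 + P(hit 0)*0 = 6
P(hit 7) = (6 - 0)/(7 - 0) = 6/7 = 0.8571

0.8571


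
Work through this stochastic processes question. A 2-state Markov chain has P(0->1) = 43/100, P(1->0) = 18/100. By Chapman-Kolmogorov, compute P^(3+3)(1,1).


P^6 = P^3 * P^3
Computing via matrix multiplication of the transition matrix.
Entry (1,1) of P^6 = 0.7060

0.7060


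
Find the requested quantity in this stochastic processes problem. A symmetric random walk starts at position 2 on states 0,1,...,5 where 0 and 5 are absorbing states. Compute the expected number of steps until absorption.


For symmetric RW on 0,...,N with absorbing barriers, E(i) = i*(N-i)
E(2) = 2 * 3 = 6

6


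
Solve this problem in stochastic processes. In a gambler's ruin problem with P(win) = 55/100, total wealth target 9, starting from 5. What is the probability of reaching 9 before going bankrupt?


Gambler's ruin formula:
r = q/p = 0.4500/0.5500 = 0.8182
P(win) = (1 - r^i)/(1 - r^N)
= (1 - 0.8182^5)/(1 - 0.8182^9)
= 0.7579

0.7579


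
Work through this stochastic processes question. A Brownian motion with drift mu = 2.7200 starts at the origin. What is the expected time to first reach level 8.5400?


Expected first passage time = a/mu
= 8.5400/2.7200
= 3.1397

3.1397


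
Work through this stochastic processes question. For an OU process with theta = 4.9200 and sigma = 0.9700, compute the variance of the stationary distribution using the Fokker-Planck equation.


Stationary variance = sigma^2 / (2*theta)
= 0.9700^2 / (2*4.9200)
= 0.9409 / 9.8400
= 0.0956

0.0956


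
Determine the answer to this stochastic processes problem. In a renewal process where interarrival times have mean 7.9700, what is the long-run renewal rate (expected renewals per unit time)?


Long-run renewal rate = 1/E(X)
= 1/7.9700
= 0.1255

0.1255


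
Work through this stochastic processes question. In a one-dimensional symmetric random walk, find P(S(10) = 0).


P(S(10) = 0) = C(10,5) / 4^5
= 252 / 1024
= 0.2461

0.2461


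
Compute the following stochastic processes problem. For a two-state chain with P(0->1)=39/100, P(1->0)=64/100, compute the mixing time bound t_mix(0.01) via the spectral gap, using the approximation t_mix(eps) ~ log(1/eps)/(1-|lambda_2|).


lambda_2 = |1 - p01 - p10| = |1 - 0.3900 - 0.6400| = 0.0300
t_mix ~ log(1/eps)/(1 - |lambda_2|)
= log(100)/(1 - 0.0300) = 4.6052/0.9700
= 4.7476

4.7476


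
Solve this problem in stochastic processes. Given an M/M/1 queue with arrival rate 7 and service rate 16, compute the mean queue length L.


rho = 7/16 = 0.4375
L = rho/(1-rho)
= 0.4375/0.5625
= 0.7778

0.7778


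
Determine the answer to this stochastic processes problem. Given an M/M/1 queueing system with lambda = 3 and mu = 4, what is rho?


rho = lambda/mu
= 3/4
= 0.7500

0.7500


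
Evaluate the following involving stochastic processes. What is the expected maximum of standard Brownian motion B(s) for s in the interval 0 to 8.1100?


E(max B(s)) = sqrt(2t/pi)
= sqrt(2*8.1100/pi)
= sqrt(5.1630)
= 2.2722

2.2722


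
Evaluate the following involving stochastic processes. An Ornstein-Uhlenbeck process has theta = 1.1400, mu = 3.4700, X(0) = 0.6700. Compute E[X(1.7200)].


E[X(t)] = mu + (X(0) - mu)*exp(-theta*t)
= 3.4700 + (0.6700 - 3.4700)*exp(-1.1400*1.7200)
= 3.4700 + -2.8000 * 0.1407
= 3.0759

3.0759


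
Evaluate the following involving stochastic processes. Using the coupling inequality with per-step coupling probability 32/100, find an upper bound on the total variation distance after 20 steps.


TV distance bound <= (1-delta)^n
= (1 - 0.3200)^20
= 0.6800^20
= 4.4687e-04

4.4687e-04


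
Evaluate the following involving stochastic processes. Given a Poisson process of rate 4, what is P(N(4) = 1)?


P(N(t)=k) = (lambda*t)^k * exp(-lambda*t) / k!
lambda*t = 16
= 16^1 * exp(-16) / 1!
= 16 * 1.1254e-07 / 1
= 1.8006e-06

1.8006e-06


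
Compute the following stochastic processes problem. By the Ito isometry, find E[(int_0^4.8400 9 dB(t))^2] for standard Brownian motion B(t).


By Ito isometry: E[(int f dB)^2] = int f^2 dt
= 9^2 * 4.8400
= 81 * 4.8400 = 392.0400

392.0400


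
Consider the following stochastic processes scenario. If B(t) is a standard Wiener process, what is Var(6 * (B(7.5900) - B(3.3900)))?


Var(alpha*(B(t)-B(s))) = alpha^2 * (t-s)
= 6^2 * (7.5900 - 3.3900)
= 36 * 4.2000
= 151.2000

151.2000


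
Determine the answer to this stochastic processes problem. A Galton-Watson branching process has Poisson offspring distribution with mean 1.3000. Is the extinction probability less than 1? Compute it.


Since mu = 1.3000 > 1, extinction prob q < 1.
Solve s = exp(mu*(s-1)) iteratively.
q = 0.5770

0.5770


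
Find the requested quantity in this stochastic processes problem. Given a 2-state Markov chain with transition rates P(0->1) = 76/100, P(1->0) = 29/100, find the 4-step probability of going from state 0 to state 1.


Computing P^4 by matrix multiplication.
P = [[0.2400, 0.7600], [0.2900, 0.7100]]
After raising P to the power 4:
P^4(0,1) = 0.7238

0.7238


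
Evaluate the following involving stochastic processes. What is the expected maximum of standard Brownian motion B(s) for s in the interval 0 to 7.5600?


E(max B(s)) = sqrt(2t/pi)
= sqrt(2*7.5600/pi)
= sqrt(4.8128)
= 2.1938

2.1938


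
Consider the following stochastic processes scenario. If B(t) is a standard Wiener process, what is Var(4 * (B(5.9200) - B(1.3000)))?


Var(alpha*(B(t)-B(s))) = alpha^2 * (t-s)
= 4^2 * (5.9200 - 1.3000)
= 16 * 4.6200
= 73.9200

73.9200


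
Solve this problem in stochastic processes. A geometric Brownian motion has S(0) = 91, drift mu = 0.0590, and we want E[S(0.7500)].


E[S(t)] = S(0) * exp(mu * t)
= 91 * exp(0.0590 * 0.7500)
= 91 * 1.0452
= 95.1172

95.1172


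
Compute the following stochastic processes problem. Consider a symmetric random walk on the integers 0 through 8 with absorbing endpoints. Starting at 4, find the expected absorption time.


For symmetric RW on 0,...,N with absorbing barriers, E(i) = i*(N-i)
E(4) = 4 * 4 = 16

16


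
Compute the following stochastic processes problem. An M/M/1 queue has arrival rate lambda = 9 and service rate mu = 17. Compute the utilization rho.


rho = lambda/mu
= 9/17
= 0.5294

0.5294


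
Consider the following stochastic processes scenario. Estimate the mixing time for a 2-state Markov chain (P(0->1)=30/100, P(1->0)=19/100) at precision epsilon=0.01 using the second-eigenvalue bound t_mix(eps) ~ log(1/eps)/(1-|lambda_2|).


lambda_2 = |1 - p01 - p10| = |1 - 0.3000 - 0.1900| = 0.5100
t_mix ~ log(1/eps)/(1 - |lambda_2|)
= log(100)/(1 - 0.5100) = 4.6052/0.4900
= 9.3983

9.3983


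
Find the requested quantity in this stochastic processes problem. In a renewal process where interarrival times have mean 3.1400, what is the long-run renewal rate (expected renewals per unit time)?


Long-run renewal rate = 1/E(X)
= 1/3.1400
= 0.3185

0.3185


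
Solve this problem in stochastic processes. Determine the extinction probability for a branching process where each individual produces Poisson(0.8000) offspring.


Since mu = 0.8000 <= 1, extinction probability = 1.

1.0000


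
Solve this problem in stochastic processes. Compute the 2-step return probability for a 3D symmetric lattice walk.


P(return in 2 steps) = P(reverse first step) = 1/(2d)
= 1/6
= 0.1667

0.1667


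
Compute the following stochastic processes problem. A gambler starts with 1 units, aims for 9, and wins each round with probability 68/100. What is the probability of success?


Gambler's ruin formula:
r = q/p = 0.3200/0.6800 = 0.4706
P(win) = (1 - r^i)/(1 - r^N)
= (1 - 0.4706^1)/(1 - 0.4706^9)
= 0.5300

0.5300


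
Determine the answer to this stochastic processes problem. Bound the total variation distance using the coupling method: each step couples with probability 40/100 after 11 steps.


TV distance bound <= (1-delta)^n
= (1 - 0.4000)^11
= 0.6000^11
= 0.0036

0.0036


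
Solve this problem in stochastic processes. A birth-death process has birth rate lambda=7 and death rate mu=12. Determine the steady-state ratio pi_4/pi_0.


For birth-death process, pi_n/pi_0 = (lambda/mu)^n
= (7/12)^4
= 0.1158

0.1158


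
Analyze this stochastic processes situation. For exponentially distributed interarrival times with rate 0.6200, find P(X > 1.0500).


P(X > t) = exp(-lambda * t)
= exp(-0.6200 * 1.0500)
= exp(-0.6510) = 0.5215

0.5215


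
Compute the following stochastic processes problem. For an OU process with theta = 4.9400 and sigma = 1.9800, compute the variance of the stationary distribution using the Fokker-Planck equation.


Stationary variance = sigma^2 / (2*theta)
= 1.9800^2 / (2*4.9400)
= 3.9204 / 9.8800
= 0.3968

0.3968


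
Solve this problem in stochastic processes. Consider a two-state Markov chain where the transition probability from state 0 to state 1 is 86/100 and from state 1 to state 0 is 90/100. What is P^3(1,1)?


Computing P^3 by matrix multiplication.
P = [[0.1400, 0.8600], [0.9000, 0.1000]]
After raising P to the power 3:
P^3(1,1) = 0.2642

0.2642


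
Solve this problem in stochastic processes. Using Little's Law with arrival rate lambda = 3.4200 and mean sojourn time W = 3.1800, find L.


Little's Law: L = lambda * W
= 3.4200 * 3.1800
= 10.8756

10.8756


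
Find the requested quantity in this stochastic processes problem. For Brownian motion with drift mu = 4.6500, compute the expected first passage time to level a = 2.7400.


Expected first passage time = a/mu
= 2.7400/4.6500
= 0.5892

0.5892


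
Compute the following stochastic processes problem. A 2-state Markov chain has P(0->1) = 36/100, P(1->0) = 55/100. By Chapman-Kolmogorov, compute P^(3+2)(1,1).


P^5 = P^3 * P^2
Computing via matrix multiplication of the transition matrix.
Entry (1,1) of P^5 = 0.3956

0.3956


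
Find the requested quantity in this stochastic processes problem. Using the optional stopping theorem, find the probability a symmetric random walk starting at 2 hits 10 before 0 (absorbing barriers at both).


By optional stopping theorem: E(M at tau) = M(0) = 2
P(hit 10)*10 + P(hit 0)*0 = 2
P(hit 10) = (2 - 0)/(10 - 0) = 1/5 = 0.2000

0.2000


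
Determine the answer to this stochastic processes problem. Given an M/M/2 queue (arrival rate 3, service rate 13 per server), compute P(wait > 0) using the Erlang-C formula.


a = lambda/mu = 0.2308
rho = a/c = 0.1154
Erlang-C formula applied:
C(c,a) = 0.0239

0.0239


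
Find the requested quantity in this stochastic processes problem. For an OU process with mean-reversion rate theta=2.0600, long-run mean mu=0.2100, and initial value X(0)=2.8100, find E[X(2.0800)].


E[X(t)] = mu + (X(0) - mu)*exp(-theta*t)
= 0.2100 + (2.8100 - 0.2100)*exp(-2.0600*2.0800)
= 0.2100 + 2.6000 * 0.0138
= 0.2458

0.2458


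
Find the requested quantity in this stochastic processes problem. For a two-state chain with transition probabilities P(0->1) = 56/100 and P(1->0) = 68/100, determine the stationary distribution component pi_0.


Stationary distribution: pi_0 = p10/(p01+p10), pi_1 = p01/(p01+p10)
p01 = 0.5600, p10 = 0.6800
pi_0 = 0.5484

0.5484


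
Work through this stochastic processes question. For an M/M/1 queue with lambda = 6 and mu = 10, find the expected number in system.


rho = 6/10 = 0.6000
L = rho/(1-rho)
= 0.6000/0.4000
= 1.5000

1.5000
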